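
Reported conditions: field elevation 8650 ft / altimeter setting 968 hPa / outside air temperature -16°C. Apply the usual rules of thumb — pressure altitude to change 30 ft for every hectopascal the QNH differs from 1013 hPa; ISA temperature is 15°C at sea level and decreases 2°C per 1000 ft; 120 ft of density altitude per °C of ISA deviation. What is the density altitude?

Pressure altitude = 8650 + (1013 − 968) × 30 = 8650 + (+1350) = 10000 ft.
ISA temperature at 10000 ft = 15 − 2 × (10000/1000) = -5°C.
ISA deviation = -16 − (-5) = -11°C.
Density altitude = 10000 + 120 × (-11) = 8680 ft.

8680 ft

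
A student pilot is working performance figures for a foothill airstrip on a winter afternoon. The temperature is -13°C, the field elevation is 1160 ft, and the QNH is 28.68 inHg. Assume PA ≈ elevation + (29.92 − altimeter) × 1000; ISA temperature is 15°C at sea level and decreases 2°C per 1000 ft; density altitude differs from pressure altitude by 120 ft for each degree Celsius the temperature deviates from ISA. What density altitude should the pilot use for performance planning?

Pressure altitude = 1160 + (29.92 − 28.68) × 1000 = 1160 + (+1240) = 2400 ft.
ISA temperature at 2400 ft = 15 − 2 × (2400/1000) = 10.2°C.
ISA deviation = -13 − 10.2 = -23.2°C.
Density altitude = 2400 + 120 × (-23.2) = -384 ft.

-384 ft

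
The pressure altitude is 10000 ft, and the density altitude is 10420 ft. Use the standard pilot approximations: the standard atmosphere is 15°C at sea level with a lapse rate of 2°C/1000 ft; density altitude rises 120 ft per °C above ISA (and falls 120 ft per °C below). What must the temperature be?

Density altitude − pressure altitude = 10420 − 10000 = +420 ft.
At 120 ft/°C that is an ISA deviation of 420/120 = +3.5°C.
ISA temperature at 10000 ft = 15 − 2 × (10000/1000) = -5°C.
OAT = ISA + deviation = -5 + (+3.5) = -1.5°C.

-1.5°C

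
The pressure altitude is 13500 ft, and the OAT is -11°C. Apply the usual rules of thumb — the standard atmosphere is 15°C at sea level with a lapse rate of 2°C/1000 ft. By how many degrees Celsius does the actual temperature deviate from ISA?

ISA+1°C

ISA temperature at 13500 ft = 15 − 2 × (13500/1000) = -12°C.
Deviation = OAT − ISA = -11 − (-12) = +1°C.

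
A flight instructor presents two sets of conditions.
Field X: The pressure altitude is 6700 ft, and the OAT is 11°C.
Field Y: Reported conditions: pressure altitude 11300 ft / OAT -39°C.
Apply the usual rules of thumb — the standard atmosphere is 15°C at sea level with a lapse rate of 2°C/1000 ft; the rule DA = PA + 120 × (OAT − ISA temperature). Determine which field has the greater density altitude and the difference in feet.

Field X: ISA temp = 1.6°C, deviation +9.4°C, DA = 6700 + 120 × 9.4 = 7828 ft.
Field Y: ISA temp = -7.6°C, deviation -31.4°C, DA = 11300 + 120 × (-31.4) = 7532 ft.
Field X is higher by 7828 − 7532 = 296 ft.

Field X by 296 ft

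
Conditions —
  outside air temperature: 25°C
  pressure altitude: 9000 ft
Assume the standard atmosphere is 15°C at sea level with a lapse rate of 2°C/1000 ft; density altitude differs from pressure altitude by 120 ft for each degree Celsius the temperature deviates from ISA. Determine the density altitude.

ISA temperature at 9000 ft = 15 − 2 × (9000/1000) = -3°C.
ISA deviation = 25 − (-3) = +28°C.
Density altitude = 9000 + 120 × (28) = 9000 + (+3360) = 12360 ft.

12360 ft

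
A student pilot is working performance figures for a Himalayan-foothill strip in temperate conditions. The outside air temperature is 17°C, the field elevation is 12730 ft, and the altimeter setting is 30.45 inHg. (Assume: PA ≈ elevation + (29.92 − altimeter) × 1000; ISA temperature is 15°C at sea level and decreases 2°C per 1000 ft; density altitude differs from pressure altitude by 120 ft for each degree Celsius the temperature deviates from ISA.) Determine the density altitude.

15368 ft

Pressure altitude = 12730 + (29.92 − 30.45) × 1000 = 12730 + (-530) = 12200 ft.
ISA temperature at 12200 ft = 15 − 2 × (12200/1000) = -9.4°C.
ISA deviation = 17 − (-9.4) = +26.4°C.
Density altitude = 12200 + 120 × (26.4) = 15368 ft.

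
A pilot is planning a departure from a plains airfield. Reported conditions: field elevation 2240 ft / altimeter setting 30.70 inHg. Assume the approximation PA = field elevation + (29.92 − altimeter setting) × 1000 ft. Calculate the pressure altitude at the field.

1460 ft

Pressure correction = (29.92 − 30.70) × 1000 = -780 ft.
Pressure altitude = 2240 + (-780) = 1460 ft.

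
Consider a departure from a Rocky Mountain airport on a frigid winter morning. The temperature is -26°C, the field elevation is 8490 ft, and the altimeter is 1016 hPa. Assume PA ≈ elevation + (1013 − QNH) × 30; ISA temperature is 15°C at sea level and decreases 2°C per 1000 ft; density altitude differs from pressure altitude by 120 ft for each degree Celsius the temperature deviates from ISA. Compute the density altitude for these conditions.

5496 ft

Pressure altitude = 8490 + (1013 − 1016) × 30 = 8490 + (-90) = 8400 ft.
ISA temperature at 8400 ft = 15 − 2 × (8400/1000) = -1.8°C.
ISA deviation = -26 − (-1.8) = -24.2°C.
Density altitude = 8400 + 120 × (-24.2) = 5496 ft.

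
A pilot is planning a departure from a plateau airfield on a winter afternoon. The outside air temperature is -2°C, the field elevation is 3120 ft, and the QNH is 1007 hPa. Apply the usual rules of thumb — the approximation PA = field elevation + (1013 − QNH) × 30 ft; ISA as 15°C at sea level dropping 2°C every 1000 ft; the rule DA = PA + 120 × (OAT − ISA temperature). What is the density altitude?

2052 ft

Pressure altitude = 3120 + (1013 − 1007) × 30 = 3120 + (+180) = 3300 ft.
ISA temperature at 3300 ft = 15 − 2 × (3300/1000) = 8.4°C.
ISA deviation = -2 − 8.4 = -10.4°C.
Density altitude = 3300 + 120 × (-10.4) = 2052 ft.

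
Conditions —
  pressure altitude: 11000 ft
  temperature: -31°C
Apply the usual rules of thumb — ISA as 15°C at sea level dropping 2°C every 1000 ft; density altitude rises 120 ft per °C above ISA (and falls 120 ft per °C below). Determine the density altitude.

8120 ft

ISA temperature at 11000 ft = 15 − 2 × (11000/1000) = -7°C.
ISA deviation = -31 − (-7) = -24°C.
Density altitude = 11000 + 120 × (-24) = 11000 + (-2880) = 8120 ft.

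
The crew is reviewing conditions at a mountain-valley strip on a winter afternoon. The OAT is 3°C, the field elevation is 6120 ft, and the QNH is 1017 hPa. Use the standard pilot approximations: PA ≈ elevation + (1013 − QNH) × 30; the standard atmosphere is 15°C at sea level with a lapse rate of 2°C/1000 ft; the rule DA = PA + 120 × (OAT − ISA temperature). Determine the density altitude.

6000 ft

Pressure altitude = 6120 + (1013 − 1017) × 30 = 6120 + (-120) = 6000 ft.
ISA temperature at 6000 ft = 15 − 2 × (6000/1000) = 3°C.
ISA deviation = 3 − 3 = 0°C.
Density altitude = 6000 + 120 × (0) = 6000 ft.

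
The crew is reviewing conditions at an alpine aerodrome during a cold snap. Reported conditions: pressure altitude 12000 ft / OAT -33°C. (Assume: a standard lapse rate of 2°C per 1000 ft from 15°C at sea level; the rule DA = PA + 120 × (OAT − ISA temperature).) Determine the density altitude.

ISA temperature at 12000 ft = 15 − 2 × (12000/1000) = -9°C.
ISA deviation = -33 − (-9) = -24°C.
Density altitude = 12000 + 120 × (-24) = 12000 + (-2880) = 9120 ft.

9120 ft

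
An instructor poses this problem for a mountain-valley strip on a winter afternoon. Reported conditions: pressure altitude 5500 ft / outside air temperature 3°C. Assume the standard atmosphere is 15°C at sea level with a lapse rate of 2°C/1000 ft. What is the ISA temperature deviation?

ISA temperature at 5500 ft = 15 − 2 × (5500/1000) = 4°C.
Deviation = OAT − ISA = 3 − 4 = -1°C.

ISA-1°C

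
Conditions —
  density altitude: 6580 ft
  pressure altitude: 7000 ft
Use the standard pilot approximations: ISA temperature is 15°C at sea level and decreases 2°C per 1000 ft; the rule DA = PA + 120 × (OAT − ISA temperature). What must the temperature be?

-2.5°C

Density altitude − pressure altitude = 6580 − 7000 = -420 ft.
At 120 ft/°C that is an ISA deviation of -420/120 = -3.5°C.
ISA temperature at 7000 ft = 15 − 2 × (7000/1000) = 1°C.
OAT = ISA + deviation = 1 + (-3.5) = -2.5°C.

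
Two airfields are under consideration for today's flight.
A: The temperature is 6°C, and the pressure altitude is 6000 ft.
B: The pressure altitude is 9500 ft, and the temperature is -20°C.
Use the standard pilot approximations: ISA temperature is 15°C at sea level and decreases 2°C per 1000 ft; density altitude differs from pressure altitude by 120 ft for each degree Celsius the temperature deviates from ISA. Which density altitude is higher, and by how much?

B by 1220 ft

A: ISA temp = 3°C, deviation +3°C, DA = 6000 + 120 × 3 = 6360 ft.
B: ISA temp = -4°C, deviation -16°C, DA = 9500 + 120 × (-16) = 7580 ft.
B is higher by 7580 − 6360 = 1220 ft.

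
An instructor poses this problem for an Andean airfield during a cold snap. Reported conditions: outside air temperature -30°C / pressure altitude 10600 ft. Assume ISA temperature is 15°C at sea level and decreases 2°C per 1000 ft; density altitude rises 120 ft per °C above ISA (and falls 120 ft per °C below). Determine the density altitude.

ISA temperature at 10600 ft = 15 − 2 × (10600/1000) = -6.2°C.
ISA deviation = -30 − (-6.2) = -23.8°C.
Density altitude = 10600 + 120 × (-23.8) = 10600 + (-2856) = 7744 ft.

7744 ft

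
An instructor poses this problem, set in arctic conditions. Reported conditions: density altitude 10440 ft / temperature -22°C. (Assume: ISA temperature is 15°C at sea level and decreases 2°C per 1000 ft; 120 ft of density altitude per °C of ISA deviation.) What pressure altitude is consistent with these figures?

DA = PA + 120 × (OAT − (15 − 2·PA/1000)) = PA + 120·OAT − 1800 + 0.24·PA = 1.24·PA + 120·OAT − 1800.
So 1.24·PA = 10440 − 120 × (-22) + 1800 = 14880.
PA = 14880 / 1.24 = 12000 ft.

12000 ft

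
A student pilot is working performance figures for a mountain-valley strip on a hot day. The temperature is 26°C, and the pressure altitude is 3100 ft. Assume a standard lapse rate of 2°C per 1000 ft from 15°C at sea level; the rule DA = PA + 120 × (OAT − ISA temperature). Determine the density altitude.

ISA temperature at 3100 ft = 15 − 2 × (3100/1000) = 8.8°C.
ISA deviation = 26 − 8.8 = +17.2°C.
Density altitude = 3100 + 120 × (17.2) = 3100 + (+2064) = 5164 ft.

5164 ft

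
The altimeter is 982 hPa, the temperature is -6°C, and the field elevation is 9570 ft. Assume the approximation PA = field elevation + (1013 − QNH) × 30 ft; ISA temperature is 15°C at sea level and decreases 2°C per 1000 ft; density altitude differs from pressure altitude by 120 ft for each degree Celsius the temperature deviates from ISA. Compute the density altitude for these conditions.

10500 ft

Pressure altitude = 9570 + (1013 − 982) × 30 = 9570 + (+930) = 10500 ft.
ISA temperature at 10500 ft = 15 − 2 × (10500/1000) = -6°C.
ISA deviation = -6 − (-6) = 0°C.
Density altitude = 10500 + 120 × (0) = 10500 ft.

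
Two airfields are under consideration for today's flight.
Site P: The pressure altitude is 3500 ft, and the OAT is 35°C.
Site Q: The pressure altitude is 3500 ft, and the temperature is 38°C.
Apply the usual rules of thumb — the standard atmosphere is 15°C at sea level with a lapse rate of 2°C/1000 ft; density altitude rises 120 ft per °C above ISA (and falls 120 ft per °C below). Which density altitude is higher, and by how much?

Site Q by 360 ft

Site P: ISA temp = 8°C, deviation +27°C, DA = 3500 + 120 × 27 = 6740 ft.
Site Q: ISA temp = 8°C, deviation +30°C, DA = 3500 + 120 × 30 = 7100 ft.
Site Q is higher by 7100 − 6740 = 360 ft.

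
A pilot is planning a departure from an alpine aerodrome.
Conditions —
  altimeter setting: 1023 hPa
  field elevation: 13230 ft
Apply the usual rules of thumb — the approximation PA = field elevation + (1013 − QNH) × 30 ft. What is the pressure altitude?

Pressure correction = (1013 − 1023) × 30 = -300 ft.
Pressure altitude = 13230 + (-300) = 12930 ft.

12930 ft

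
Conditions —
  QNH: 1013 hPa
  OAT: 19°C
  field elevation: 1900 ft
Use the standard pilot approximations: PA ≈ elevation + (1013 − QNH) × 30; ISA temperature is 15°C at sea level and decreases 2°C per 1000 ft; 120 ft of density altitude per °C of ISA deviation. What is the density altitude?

Pressure altitude = 1900 + (1013 − 1013) × 30 = 1900 + (0) = 1900 ft.
ISA temperature at 1900 ft = 15 − 2 × (1900/1000) = 11.2°C.
ISA deviation = 19 − 11.2 = +7.8°C.
Density altitude = 1900 + 120 × (7.8) = 2836 ft.

2836 ft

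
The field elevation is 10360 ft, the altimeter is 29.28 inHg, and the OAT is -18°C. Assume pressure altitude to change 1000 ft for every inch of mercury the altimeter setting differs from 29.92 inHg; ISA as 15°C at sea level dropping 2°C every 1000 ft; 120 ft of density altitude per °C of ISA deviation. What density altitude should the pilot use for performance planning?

9680 ft

Pressure altitude = 10360 + (29.92 − 29.28) × 1000 = 10360 + (+640) = 11000 ft.
ISA temperature at 11000 ft = 15 − 2 × (11000/1000) = -7°C.
ISA deviation = -18 − (-7) = -11°C.
Density altitude = 11000 + 120 × (-11) = 9680 ft.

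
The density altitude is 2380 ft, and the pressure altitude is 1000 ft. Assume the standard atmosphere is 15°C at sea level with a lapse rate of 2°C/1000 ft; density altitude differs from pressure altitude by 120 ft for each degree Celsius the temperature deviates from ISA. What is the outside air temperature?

24.5°C

Density altitude − pressure altitude = 2380 − 1000 = +1380 ft.
At 120 ft/°C that is an ISA deviation of 1380/120 = +11.5°C.
ISA temperature at 1000 ft = 15 − 2 × (1000/1000) = 13°C.
OAT = ISA + deviation = 13 + (+11.5) = 24.5°C.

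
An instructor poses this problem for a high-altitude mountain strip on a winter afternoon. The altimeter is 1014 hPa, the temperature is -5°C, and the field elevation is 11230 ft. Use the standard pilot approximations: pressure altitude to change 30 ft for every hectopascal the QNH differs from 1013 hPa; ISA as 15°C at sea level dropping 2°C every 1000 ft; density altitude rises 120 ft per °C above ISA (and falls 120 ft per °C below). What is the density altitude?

11488 ft

Pressure altitude = 11230 + (1013 − 1014) × 30 = 11230 + (-30) = 11200 ft.
ISA temperature at 11200 ft = 15 − 2 × (11200/1000) = -7.4°C.
ISA deviation = -5 − (-7.4) = +2.4°C.
Density altitude = 11200 + 120 × (2.4) = 11488 ft.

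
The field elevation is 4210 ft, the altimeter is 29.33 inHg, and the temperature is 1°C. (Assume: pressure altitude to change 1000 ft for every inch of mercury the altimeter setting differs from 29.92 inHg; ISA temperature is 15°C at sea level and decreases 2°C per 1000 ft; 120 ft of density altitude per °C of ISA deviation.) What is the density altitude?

4272 ft

Pressure altitude = 4210 + (29.92 − 29.33) × 1000 = 4210 + (+590) = 4800 ft.
ISA temperature at 4800 ft = 15 − 2 × (4800/1000) = 5.4°C.
ISA deviation = 1 − 5.4 = -4.4°C.
Density altitude = 4800 + 120 × (-4.4) = 4272 ft.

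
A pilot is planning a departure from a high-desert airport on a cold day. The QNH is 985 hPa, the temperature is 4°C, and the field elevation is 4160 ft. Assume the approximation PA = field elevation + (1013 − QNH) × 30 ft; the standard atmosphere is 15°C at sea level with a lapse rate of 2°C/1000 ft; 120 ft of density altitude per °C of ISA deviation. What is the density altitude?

Pressure altitude = 4160 + (1013 − 985) × 30 = 4160 + (+840) = 5000 ft.
ISA temperature at 5000 ft = 15 − 2 × (5000/1000) = 5°C.
ISA deviation = 4 − 5 = -1°C.
Density altitude = 5000 + 120 × (-1) = 4880 ft.

4880 ft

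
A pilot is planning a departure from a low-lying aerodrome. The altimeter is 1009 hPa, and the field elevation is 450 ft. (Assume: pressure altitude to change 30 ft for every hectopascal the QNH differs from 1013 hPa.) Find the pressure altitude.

Pressure correction = (1013 − 1009) × 30 = +120 ft.
Pressure altitude = 450 + (+120) = 570 ft.

570 ft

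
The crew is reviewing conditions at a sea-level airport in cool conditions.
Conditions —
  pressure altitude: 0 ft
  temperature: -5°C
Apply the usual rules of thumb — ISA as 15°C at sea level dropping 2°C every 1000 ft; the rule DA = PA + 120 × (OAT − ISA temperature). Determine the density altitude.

-2400 ft

ISA temperature at 0 ft = 15 − 2 × (0/1000) = 15°C.
ISA deviation = -5 − 15 = -20°C.
Density altitude = 0 + 120 × (-20) = 0 + (-2400) = -2400 ft.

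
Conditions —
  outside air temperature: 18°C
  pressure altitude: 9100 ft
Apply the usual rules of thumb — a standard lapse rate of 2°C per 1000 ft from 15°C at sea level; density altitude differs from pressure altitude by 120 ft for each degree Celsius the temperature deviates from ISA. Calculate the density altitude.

11644 ft

ISA temperature at 9100 ft = 15 − 2 × (9100/1000) = -3.2°C.
ISA deviation = 18 − (-3.2) = +21.2°C.
Density altitude = 9100 + 120 × (21.2) = 9100 + (+2544) = 11644 ft.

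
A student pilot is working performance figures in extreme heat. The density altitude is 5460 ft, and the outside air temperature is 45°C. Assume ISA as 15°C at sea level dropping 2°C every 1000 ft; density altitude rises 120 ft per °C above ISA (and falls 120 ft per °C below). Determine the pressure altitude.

1500 ft

DA = PA + 120 × (OAT − (15 − 2·PA/1000)) = PA + 120·OAT − 1800 + 0.24·PA = 1.24·PA + 120·OAT − 1800.
So 1.24·PA = 5460 − 120 × 45 + 1800 = 1860.
PA = 1860 / 1.24 = 1500 ft.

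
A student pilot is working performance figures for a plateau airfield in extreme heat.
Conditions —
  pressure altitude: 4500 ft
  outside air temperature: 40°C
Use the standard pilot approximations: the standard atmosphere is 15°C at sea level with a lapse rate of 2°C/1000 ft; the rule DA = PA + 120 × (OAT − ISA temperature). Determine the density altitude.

ISA temperature at 4500 ft = 15 − 2 × (4500/1000) = 6°C.
ISA deviation = 40 − 6 = +34°C.
Density altitude = 4500 + 120 × (34) = 4500 + (+4080) = 8580 ft.

8580 ft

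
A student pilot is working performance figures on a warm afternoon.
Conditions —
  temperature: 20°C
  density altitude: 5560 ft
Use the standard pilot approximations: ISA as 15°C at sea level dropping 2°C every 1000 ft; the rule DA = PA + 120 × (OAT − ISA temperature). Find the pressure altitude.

4000 ft

DA = PA + 120 × (OAT − (15 − 2·PA/1000)) = PA + 120·OAT − 1800 + 0.24·PA = 1.24·PA + 120·OAT − 1800.
So 1.24·PA = 5560 − 120 × 20 + 1800 = 4960.
PA = 4960 / 1.24 = 4000 ft.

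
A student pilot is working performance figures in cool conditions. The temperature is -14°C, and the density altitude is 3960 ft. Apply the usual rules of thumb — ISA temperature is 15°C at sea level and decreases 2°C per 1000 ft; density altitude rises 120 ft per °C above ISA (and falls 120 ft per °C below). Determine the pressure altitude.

DA = PA + 120 × (OAT − (15 − 2·PA/1000)) = PA + 120·OAT − 1800 + 0.24·PA = 1.24·PA + 120·OAT − 1800.
So 1.24·PA = 3960 − 120 × (-14) + 1800 = 7440.
PA = 7440 / 1.24 = 6000 ft.

6000 ft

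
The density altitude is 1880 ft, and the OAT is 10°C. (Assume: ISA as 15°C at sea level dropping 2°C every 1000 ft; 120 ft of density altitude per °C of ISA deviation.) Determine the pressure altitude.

DA = PA + 120 × (OAT − (15 − 2·PA/1000)) = PA + 120·OAT − 1800 + 0.24·PA = 1.24·PA + 120·OAT − 1800.
So 1.24·PA = 1880 − 120 × 10 + 1800 = 2480.
PA = 2480 / 1.24 = 2000 ft.

2000 ft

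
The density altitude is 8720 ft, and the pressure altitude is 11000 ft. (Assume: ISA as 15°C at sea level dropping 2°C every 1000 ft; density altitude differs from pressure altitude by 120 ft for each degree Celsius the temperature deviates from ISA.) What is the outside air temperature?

-26°C

Density altitude − pressure altitude = 8720 − 11000 = -2280 ft.
At 120 ft/°C that is an ISA deviation of -2280/120 = -19°C.
ISA temperature at 11000 ft = 15 − 2 × (11000/1000) = -7°C.
OAT = ISA + deviation = -7 + (-19) = -26°C.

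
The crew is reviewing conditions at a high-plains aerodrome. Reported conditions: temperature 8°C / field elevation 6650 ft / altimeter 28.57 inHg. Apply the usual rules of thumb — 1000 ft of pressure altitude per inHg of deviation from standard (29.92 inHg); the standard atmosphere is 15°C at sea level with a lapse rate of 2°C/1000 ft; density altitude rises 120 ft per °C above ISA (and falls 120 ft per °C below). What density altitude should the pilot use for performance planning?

9080 ft

Pressure altitude = 6650 + (29.92 − 28.57) × 1000 = 6650 + (+1350) = 8000 ft.
ISA temperature at 8000 ft = 15 − 2 × (8000/1000) = -1°C.
ISA deviation = 8 − (-1) = +9°C.
Density altitude = 8000 + 120 × (9) = 9080 ft.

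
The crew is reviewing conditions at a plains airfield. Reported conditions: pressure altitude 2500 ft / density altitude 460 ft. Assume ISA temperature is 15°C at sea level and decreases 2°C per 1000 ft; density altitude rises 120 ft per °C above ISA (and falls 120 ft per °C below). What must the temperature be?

Density altitude − pressure altitude = 460 − 2500 = -2040 ft.
At 120 ft/°C that is an ISA deviation of -2040/120 = -17°C.
ISA temperature at 2500 ft = 15 − 2 × (2500/1000) = 10°C.
OAT = ISA + deviation = 10 + (-17) = -7°C.

-7°C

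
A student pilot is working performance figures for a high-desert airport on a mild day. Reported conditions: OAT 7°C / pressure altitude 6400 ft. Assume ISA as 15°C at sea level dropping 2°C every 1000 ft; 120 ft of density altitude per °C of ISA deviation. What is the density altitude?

ISA temperature at 6400 ft = 15 − 2 × (6400/1000) = 2.2°C.
ISA deviation = 7 − 2.2 = +4.8°C.
Density altitude = 6400 + 120 × (4.8) = 6400 + (+576) = 6976 ft.

6976 ft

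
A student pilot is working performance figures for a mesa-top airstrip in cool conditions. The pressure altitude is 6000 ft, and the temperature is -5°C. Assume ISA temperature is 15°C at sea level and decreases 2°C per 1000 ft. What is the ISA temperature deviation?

ISA temperature at 6000 ft = 15 − 2 × (6000/1000) = 3°C.
Deviation = OAT − ISA = -5 − 3 = -8°C.

ISA-8°C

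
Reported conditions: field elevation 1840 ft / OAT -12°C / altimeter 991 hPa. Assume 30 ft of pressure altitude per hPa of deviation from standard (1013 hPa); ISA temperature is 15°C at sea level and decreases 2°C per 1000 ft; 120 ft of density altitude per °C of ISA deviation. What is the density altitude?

-140 ft

Pressure altitude = 1840 + (1013 − 991) × 30 = 1840 + (+660) = 2500 ft.
ISA temperature at 2500 ft = 15 − 2 × (2500/1000) = 10°C.
ISA deviation = -12 − 10 = -22°C.
Density altitude = 2500 + 120 × (-22) = -140 ft.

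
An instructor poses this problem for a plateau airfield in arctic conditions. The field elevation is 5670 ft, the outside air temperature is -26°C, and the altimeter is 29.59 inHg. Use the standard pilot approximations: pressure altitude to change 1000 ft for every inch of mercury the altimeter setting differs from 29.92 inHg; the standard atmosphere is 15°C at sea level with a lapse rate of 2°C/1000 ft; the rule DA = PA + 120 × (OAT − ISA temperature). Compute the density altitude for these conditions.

2520 ft

Pressure altitude = 5670 + (29.92 − 29.59) × 1000 = 5670 + (+330) = 6000 ft.
ISA temperature at 6000 ft = 15 − 2 × (6000/1000) = 3°C.
ISA deviation = -26 − 3 = -29°C.
Density altitude = 6000 + 120 × (-29) = 2520 ft.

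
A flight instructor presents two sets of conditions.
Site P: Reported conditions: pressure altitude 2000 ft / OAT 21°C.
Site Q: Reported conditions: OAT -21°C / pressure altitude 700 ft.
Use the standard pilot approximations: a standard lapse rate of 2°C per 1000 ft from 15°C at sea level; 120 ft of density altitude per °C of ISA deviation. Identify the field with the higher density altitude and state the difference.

Site P: ISA temp = 11°C, deviation +10°C, DA = 2000 + 120 × 10 = 3200 ft.
Site Q: ISA temp = 13.6°C, deviation -34.6°C, DA = 700 + 120 × (-34.6) = -3452 ft.
Site P is higher by 3200 − (-3452) = 6652 ft.

Site P by 6652 ft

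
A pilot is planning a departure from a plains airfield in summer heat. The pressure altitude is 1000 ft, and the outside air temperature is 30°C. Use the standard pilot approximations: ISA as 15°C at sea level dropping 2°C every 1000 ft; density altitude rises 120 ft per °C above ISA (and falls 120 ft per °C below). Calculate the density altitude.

ISA temperature at 1000 ft = 15 − 2 × (1000/1000) = 13°C.
ISA deviation = 30 − 13 = +17°C.
Density altitude = 1000 + 120 × (17) = 1000 + (+2040) = 3040 ft.

3040 ft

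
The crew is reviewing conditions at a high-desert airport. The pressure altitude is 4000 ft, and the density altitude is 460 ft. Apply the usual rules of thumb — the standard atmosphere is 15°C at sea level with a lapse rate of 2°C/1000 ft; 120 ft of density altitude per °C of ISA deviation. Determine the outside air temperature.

-22.5°C

Density altitude − pressure altitude = 460 − 4000 = -3540 ft.
At 120 ft/°C that is an ISA deviation of -3540/120 = -29.5°C.
ISA temperature at 4000 ft = 15 − 2 × (4000/1000) = 7°C.
OAT = ISA + deviation = 7 + (-29.5) = -22.5°C.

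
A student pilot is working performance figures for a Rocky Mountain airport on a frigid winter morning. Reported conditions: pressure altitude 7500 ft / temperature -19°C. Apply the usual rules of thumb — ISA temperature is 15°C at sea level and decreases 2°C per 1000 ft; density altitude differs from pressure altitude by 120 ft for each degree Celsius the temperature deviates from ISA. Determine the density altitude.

5220 ft

ISA temperature at 7500 ft = 15 − 2 × (7500/1000) = 0°C.
ISA deviation = -19 − 0 = -19°C.
Density altitude = 7500 + 120 × (-19) = 7500 + (-2280) = 5220 ft.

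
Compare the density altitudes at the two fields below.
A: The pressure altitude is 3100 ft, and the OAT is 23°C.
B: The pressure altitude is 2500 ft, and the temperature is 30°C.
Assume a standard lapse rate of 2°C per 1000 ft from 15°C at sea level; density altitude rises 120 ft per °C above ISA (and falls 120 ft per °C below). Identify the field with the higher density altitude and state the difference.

A: ISA temp = 8.8°C, deviation +14.2°C, DA = 3100 + 120 × 14.2 = 4804 ft.
B: ISA temp = 10°C, deviation +20°C, DA = 2500 + 120 × 20 = 4900 ft.
B is higher by 4900 − 4804 = 96 ft.

B by 96 ft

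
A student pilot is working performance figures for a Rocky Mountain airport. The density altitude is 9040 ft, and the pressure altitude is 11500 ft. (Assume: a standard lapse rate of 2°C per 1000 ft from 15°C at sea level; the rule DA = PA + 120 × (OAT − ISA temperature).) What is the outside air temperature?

Density altitude − pressure altitude = 9040 − 11500 = -2460 ft.
At 120 ft/°C that is an ISA deviation of -2460/120 = -20.5°C.
ISA temperature at 11500 ft = 15 − 2 × (11500/1000) = -8°C.
OAT = ISA + deviation = -8 + (-20.5) = -28.5°C.

-28.5°C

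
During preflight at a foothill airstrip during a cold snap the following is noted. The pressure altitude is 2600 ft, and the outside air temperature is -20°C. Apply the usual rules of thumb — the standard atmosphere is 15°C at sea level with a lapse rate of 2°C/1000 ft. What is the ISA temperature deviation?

ISA temperature at 2600 ft = 15 − 2 × (2600/1000) = 9.8°C.
Deviation = OAT − ISA = -20 − 9.8 = -29.8°C.

ISA-29.8°C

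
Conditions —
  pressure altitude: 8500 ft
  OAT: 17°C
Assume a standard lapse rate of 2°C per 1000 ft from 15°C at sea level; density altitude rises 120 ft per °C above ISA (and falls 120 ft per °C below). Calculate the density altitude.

10780 ft

ISA temperature at 8500 ft = 15 − 2 × (8500/1000) = -2°C.
ISA deviation = 17 − (-2) = +19°C.
Density altitude = 8500 + 120 × (19) = 8500 + (+2280) = 10780 ft.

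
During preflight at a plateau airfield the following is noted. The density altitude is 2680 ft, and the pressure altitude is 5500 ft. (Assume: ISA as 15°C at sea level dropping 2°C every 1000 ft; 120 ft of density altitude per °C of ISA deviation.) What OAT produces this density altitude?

Density altitude − pressure altitude = 2680 − 5500 = -2820 ft.
At 120 ft/°C that is an ISA deviation of -2820/120 = -23.5°C.
ISA temperature at 5500 ft = 15 − 2 × (5500/1000) = 4°C.
OAT = ISA + deviation = 4 + (-23.5) = -19.5°C.

-19.5°C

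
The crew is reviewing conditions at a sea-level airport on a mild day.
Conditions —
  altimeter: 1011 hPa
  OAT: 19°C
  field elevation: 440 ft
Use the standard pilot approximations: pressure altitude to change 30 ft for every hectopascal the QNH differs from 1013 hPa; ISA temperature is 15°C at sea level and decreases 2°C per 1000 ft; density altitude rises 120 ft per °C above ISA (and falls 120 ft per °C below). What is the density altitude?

Pressure altitude = 440 + (1013 − 1011) × 30 = 440 + (+60) = 500 ft.
ISA temperature at 500 ft = 15 − 2 × (500/1000) = 14°C.
ISA deviation = 19 − 14 = +5°C.
Density altitude = 500 + 120 × (5) = 1100 ft.

1100 ft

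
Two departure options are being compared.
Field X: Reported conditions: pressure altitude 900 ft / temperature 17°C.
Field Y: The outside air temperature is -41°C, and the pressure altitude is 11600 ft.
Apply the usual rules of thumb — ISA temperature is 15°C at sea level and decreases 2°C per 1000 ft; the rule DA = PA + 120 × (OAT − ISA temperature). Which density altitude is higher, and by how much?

Field X: ISA temp = 13.2°C, deviation +3.8°C, DA = 900 + 120 × 3.8 = 1356 ft.
Field Y: ISA temp = -8.2°C, deviation -32.8°C, DA = 11600 + 120 × (-32.8) = 7664 ft.
Field Y is higher by 7664 − 1356 = 6308 ft.

Field Y by 6308 ft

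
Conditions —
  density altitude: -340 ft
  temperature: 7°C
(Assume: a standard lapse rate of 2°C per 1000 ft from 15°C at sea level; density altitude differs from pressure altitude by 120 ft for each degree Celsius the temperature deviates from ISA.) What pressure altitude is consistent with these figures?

DA = PA + 120 × (OAT − (15 − 2·PA/1000)) = PA + 120·OAT − 1800 + 0.24·PA = 1.24·PA + 120·OAT − 1800.
So 1.24·PA = -340 − 120 × 7 + 1800 = 620.
PA = 620 / 1.24 = 500 ft.

500 ft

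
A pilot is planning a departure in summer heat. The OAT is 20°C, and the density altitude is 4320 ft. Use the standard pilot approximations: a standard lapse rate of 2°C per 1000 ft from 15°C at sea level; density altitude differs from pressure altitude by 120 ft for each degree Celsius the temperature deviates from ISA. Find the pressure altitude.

3000 ft

DA = PA + 120 × (OAT − (15 − 2·PA/1000)) = PA + 120·OAT − 1800 + 0.24·PA = 1.24·PA + 120·OAT − 1800.
So 1.24·PA = 4320 − 120 × 20 + 1800 = 3720.
PA = 3720 / 1.24 = 3000 ft.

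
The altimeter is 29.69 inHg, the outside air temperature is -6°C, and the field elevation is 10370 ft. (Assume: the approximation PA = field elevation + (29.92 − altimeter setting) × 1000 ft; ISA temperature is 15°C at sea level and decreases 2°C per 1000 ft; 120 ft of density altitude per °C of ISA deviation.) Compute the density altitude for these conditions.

Pressure altitude = 10370 + (29.92 − 29.69) × 1000 = 10370 + (+230) = 10600 ft.
ISA temperature at 10600 ft = 15 − 2 × (10600/1000) = -6.2°C.
ISA deviation = -6 − (-6.2) = +0.2°C.
Density altitude = 10600 + 120 × (0.2) = 10624 ft.

10624 ft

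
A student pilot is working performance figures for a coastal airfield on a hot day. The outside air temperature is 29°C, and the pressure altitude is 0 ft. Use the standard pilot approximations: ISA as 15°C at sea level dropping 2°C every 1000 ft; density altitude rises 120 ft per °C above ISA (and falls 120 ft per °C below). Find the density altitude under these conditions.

1680 ft

ISA temperature at 0 ft = 15 − 2 × (0/1000) = 15°C.
ISA deviation = 29 − 15 = +14°C.
Density altitude = 0 + 120 × (14) = 0 + (+1680) = 1680 ft.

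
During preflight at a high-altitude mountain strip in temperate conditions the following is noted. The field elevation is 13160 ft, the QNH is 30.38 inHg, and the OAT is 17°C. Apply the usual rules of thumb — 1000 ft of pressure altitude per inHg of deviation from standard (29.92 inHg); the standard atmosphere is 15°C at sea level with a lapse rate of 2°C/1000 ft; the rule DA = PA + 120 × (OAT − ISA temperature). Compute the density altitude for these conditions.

15988 ft

Pressure altitude = 13160 + (29.92 − 30.38) × 1000 = 13160 + (-460) = 12700 ft.
ISA temperature at 12700 ft = 15 − 2 × (12700/1000) = -10.4°C.
ISA deviation = 17 − (-10.4) = +27.4°C.
Density altitude = 12700 + 120 × (27.4) = 15988 ft.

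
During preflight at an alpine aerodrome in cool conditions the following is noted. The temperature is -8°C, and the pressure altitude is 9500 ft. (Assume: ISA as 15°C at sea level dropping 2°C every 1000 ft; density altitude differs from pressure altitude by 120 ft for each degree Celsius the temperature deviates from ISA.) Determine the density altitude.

ISA temperature at 9500 ft = 15 − 2 × (9500/1000) = -4°C.
ISA deviation = -8 − (-4) = -4°C.
Density altitude = 9500 + 120 × (-4) = 9500 + (-480) = 9020 ft.

9020 ft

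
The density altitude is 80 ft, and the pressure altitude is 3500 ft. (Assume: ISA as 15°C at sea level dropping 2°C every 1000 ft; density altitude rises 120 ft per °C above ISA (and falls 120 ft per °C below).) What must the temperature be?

Density altitude − pressure altitude = 80 − 3500 = -3420 ft.
At 120 ft/°C that is an ISA deviation of -3420/120 = -28.5°C.
ISA temperature at 3500 ft = 15 − 2 × (3500/1000) = 8°C.
OAT = ISA + deviation = 8 + (-28.5) = -20.5°C.

-20.5°C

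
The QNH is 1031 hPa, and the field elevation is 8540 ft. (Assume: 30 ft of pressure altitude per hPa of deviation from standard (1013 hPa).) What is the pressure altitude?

Pressure correction = (1013 − 1031) × 30 = -540 ft.
Pressure altitude = 8540 + (-540) = 8000 ft.

8000 ft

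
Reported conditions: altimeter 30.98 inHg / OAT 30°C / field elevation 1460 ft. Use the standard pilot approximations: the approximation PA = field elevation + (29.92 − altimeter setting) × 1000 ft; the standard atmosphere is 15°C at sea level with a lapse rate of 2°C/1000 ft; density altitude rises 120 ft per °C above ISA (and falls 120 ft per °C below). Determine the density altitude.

Pressure altitude = 1460 + (29.92 − 30.98) × 1000 = 1460 + (-1060) = 400 ft.
ISA temperature at 400 ft = 15 − 2 × (400/1000) = 14.2°C.
ISA deviation = 30 − 14.2 = +15.8°C.
Density altitude = 400 + 120 × (15.8) = 2296 ft.

2296 ft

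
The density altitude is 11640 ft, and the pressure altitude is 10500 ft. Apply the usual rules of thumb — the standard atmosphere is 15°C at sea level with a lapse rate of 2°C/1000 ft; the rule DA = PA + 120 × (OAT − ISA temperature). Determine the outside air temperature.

Density altitude − pressure altitude = 11640 − 10500 = +1140 ft.
At 120 ft/°C that is an ISA deviation of 1140/120 = +9.5°C.
ISA temperature at 10500 ft = 15 − 2 × (10500/1000) = -6°C.
OAT = ISA + deviation = -6 + (+9.5) = 3.5°C.

3.5°C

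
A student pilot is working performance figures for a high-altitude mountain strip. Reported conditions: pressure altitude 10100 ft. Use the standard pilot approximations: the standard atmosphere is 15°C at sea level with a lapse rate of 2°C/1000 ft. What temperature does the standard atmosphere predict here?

ISA temperature = 15 − 2 × (10100/1000) = 15 − 20.2 = -5.2°C.

-5.2°C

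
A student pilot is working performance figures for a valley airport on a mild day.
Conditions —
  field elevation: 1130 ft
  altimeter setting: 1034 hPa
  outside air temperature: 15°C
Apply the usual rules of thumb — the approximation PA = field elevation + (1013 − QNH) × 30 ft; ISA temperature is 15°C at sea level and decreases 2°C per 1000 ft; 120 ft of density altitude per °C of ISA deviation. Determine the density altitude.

620 ft

Pressure altitude = 1130 + (1013 − 1034) × 30 = 1130 + (-630) = 500 ft.
ISA temperature at 500 ft = 15 − 2 × (500/1000) = 14°C.
ISA deviation = 15 − 14 = +1°C.
Density altitude = 500 + 120 × (1) = 620 ft.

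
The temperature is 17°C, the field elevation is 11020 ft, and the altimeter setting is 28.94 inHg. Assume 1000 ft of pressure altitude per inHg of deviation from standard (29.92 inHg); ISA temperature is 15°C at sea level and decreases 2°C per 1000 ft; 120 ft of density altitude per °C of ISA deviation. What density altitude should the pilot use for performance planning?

15120 ft

Pressure altitude = 11020 + (29.92 − 28.94) × 1000 = 11020 + (+980) = 12000 ft.
ISA temperature at 12000 ft = 15 − 2 × (12000/1000) = -9°C.
ISA deviation = 17 − (-9) = +26°C.
Density altitude = 12000 + 120 × (26) = 15120 ft.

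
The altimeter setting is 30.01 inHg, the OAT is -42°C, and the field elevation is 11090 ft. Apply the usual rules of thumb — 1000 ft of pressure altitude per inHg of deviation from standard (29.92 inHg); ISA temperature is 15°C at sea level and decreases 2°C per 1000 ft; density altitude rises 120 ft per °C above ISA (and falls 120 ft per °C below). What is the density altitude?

Pressure altitude = 11090 + (29.92 − 30.01) × 1000 = 11090 + (-90) = 11000 ft.
ISA temperature at 11000 ft = 15 − 2 × (11000/1000) = -7°C.
ISA deviation = -42 − (-7) = -35°C.
Density altitude = 11000 + 120 × (-35) = 6800 ft.

6800 ft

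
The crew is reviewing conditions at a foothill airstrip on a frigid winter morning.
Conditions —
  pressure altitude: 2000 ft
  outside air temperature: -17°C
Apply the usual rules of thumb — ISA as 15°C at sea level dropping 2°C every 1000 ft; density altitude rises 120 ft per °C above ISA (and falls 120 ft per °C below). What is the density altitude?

ISA temperature at 2000 ft = 15 − 2 × (2000/1000) = 11°C.
ISA deviation = -17 − 11 = -28°C.
Density altitude = 2000 + 120 × (-28) = 2000 + (-3360) = -1360 ft.

-1360 ft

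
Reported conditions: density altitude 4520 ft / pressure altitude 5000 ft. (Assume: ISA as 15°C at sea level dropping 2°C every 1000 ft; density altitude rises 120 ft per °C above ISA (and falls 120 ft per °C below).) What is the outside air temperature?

Density altitude − pressure altitude = 4520 − 5000 = -480 ft.
At 120 ft/°C that is an ISA deviation of -480/120 = -4°C.
ISA temperature at 5000 ft = 15 − 2 × (5000/1000) = 5°C.
OAT = ISA + deviation = 5 + (-4) = 1°C.

1°C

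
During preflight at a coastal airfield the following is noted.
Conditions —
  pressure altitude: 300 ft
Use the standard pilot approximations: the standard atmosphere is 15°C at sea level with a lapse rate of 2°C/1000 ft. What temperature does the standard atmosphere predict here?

14.4°C

ISA temperature = 15 − 2 × (300/1000) = 15 − 0.6 = 14.4°C.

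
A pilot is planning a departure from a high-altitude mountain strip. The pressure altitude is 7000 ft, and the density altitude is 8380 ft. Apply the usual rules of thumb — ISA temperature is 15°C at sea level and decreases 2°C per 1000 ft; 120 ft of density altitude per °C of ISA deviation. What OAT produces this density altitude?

Density altitude − pressure altitude = 8380 − 7000 = +1380 ft.
At 120 ft/°C that is an ISA deviation of 1380/120 = +11.5°C.
ISA temperature at 7000 ft = 15 − 2 × (7000/1000) = 1°C.
OAT = ISA + deviation = 1 + (+11.5) = 12.5°C.

12.5°C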